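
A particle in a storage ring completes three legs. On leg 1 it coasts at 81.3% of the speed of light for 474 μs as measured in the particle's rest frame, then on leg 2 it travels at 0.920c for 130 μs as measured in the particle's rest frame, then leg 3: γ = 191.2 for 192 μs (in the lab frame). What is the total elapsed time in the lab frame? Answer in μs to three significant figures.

Leg 1: β = 0.813; γ = 1/√(1 − 0.813²) = 1/√0.3390 = 1.717; Δt_1 = 1.717 × 474 = 814.1 μs.
Leg 2: γ = 1/√(1 − 0.920²) = 1/√0.1536 = 2.552; Δt_2 = 2.552 × 130 = 331.7 μs.
Leg 3: 192 μs is already measured in the lab frame.
Total: 814.1 + 331.7 + 192.0 μs.

Δt = 1340 μs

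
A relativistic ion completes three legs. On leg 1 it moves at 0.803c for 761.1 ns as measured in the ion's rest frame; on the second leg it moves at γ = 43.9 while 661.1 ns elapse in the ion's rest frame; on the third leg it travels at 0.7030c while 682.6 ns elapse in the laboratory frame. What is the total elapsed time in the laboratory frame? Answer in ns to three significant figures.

Leg 1: γ = 1/√(1 − 0.803²) = 1/√0.3552 = 1.678; Δt_1 = 1.678 × 761.1 = 1277 ns.
Leg 2: γ = 43.9; Δt_2 = 43.90 × 661.1 = 2.902×10⁴ ns.
Leg 3: 682.6 ns is already measured in the laboratory frame.
Total: 1277 + 2.902×10⁴ + 682.6 ns.

Δt = 3.10×10⁴ ns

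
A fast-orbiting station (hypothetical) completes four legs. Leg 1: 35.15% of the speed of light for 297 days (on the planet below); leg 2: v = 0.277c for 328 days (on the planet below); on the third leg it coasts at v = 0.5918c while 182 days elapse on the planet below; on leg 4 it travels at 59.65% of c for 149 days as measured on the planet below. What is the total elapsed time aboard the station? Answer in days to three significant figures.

Leg 1: β = 0.3515; γ = 1/√(1 − 0.3515²) = 1/√0.8764 = 1.068; τ_1 = 297/1.068 = 278.0 days.
Leg 2: γ = 1/√(1 − 0.277²) = 1/√0.9233 = 1.041; τ_2 = 328/1.041 = 315.2 days.
Leg 3: γ = 1/√(1 − 0.5918²) = 1/√0.6498 = 1.241; τ_3 = 182/1.241 = 146.7 days.
Leg 4: β = 0.5965; γ = 1/√(1 − 0.5965²) = 1/√0.6442 = 1.246; τ_4 = 149/1.246 = 119.6 days.
Total: 278.0 + 315.2 + 146.7 + 119.6 days.

τ = 860 days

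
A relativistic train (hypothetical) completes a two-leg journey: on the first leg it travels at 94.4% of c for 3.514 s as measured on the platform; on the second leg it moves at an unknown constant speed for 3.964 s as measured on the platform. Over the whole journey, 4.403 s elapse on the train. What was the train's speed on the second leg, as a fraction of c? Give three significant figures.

Leg 1: β = 0.944; γ = 1/√(1 − 0.944²) = 1/√0.1089 = 3.031; τ_1 = 3.514/3.031 = 1.159 s.
Leg 2: speed unknown; τ_2 = 3.964/γ_2.
Total proper time: 1.159 + τ_2 = 4.403, so τ_2 = 4.403 − 1.159 = 3.244 s.
γ_2 = 3.964/3.244 = 1.222; β = √(1 − 1/γ²) = √0.3305.

β = 0.575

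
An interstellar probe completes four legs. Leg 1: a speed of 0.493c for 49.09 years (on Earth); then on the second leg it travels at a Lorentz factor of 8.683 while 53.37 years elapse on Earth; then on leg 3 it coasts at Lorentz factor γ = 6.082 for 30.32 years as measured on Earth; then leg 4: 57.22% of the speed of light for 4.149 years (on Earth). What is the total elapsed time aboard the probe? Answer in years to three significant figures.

τ = 57.2 years

Leg 1: γ = 1/√(1 − 0.493²) = 1/√0.7570 = 1.149; τ_1 = 49.09/1.149 = 42.71 years.
Leg 2: γ = 8.683; τ_2 = 53.37/8.683 = 6.146 years.
Leg 3: γ = 6.082; τ_3 = 30.32/6.082 = 4.985 years.
Leg 4: β = 0.5722; γ = 1/√(1 − 0.5722²) = 1/√0.6726 = 1.219; τ_4 = 4.149/1.219 = 3.403 years.
Total: 42.71 + 6.146 + 4.985 + 3.403 years.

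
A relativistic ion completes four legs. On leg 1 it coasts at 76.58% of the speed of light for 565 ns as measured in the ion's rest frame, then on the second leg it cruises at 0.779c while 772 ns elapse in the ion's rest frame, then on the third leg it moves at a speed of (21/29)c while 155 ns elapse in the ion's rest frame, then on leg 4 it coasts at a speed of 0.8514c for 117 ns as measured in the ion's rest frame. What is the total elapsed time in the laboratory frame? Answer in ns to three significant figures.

Leg 1: β = 0.7658; γ = 1/√(1 − 0.7658²) = 1/√0.4136 = 1.555; Δt_1 = 1.555 × 565 = 878.6 ns.
Leg 2: γ = 1/√(1 − 0.779²) = 1/√0.3932 = 1.595; Δt_2 = 1.595 × 772 = 1231 ns.
Leg 3: γ = 1/√(1 − (21/29)²) = 29/20 = 1.450; Δt_3 = 1.450 × 155 = 224.8 ns.
Leg 4: γ = 1/√(1 − 0.8514²) = 1/√0.2751 = 1.907; Δt_4 = 1.907 × 117 = 223.1 ns.
Total: 878.6 + 1231 + 224.8 + 223.1 ns.

Δt = 2560 ns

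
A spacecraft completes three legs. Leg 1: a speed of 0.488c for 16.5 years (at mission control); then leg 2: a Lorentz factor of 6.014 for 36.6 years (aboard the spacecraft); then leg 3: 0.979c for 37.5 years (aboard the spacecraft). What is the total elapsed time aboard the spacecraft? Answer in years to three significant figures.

Leg 1: γ = 1/√(1 − 0.488²) = 1/√0.7619 = 1.146; τ_1 = 16.5/1.146 = 14.40 years.
Leg 2: 36.6 years is already measured aboard the spacecraft.
Leg 3: 37.5 years is already measured aboard the spacecraft.
Total: 14.40 + 36.60 + 37.50 years.

τ = 88.5 years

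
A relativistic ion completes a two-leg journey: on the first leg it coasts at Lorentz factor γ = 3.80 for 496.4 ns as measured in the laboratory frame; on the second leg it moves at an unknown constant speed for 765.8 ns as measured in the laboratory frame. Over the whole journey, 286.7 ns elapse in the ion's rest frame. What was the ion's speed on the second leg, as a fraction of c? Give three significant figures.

Leg 1: γ = 3.80; τ_1 = 496.4/3.800 = 130.6 ns.
Leg 2: speed unknown; τ_2 = 765.8/γ_2.
Total proper time: 130.6 + τ_2 = 286.7, so τ_2 = 286.7 − 130.6 = 156.1 ns.
γ_2 = 765.8/156.1 = 4.907; β = √(1 − 1/γ²) = √0.9585.

β = 0.979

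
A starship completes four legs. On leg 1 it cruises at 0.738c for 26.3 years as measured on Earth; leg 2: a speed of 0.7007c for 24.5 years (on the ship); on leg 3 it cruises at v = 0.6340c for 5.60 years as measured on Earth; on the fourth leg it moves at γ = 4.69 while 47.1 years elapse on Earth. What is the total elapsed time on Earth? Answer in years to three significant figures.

Leg 1: 26.3 years is already measured on Earth.
Leg 2: γ = 1/√(1 − 0.7007²) = 1/√0.5090 = 1.402; Δt_2 = 1.402 × 24.5 = 34.34 years.
Leg 3: 5.60 years is already measured on Earth.
Leg 4: 47.1 years is already measured on Earth.
Total: 26.30 + 34.34 + 5.600 + 47.10 years.

Δt = 113 years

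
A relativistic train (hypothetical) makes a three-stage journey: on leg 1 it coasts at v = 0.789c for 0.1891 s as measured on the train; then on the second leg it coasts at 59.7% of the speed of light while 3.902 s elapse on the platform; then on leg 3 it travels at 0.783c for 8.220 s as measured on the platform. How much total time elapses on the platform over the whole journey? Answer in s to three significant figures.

Δt = 12.4 s

Leg 1: γ = 1/√(1 − 0.789²) = 1/√0.3775 = 1.628; Δt_1 = 1.628 × 0.1891 = 0.3078 s.
Leg 2: 3.902 s is already measured on the platform.
Leg 3: 8.220 s is already measured on the platform.
Total: 0.3078 + 3.902 + 8.220 s.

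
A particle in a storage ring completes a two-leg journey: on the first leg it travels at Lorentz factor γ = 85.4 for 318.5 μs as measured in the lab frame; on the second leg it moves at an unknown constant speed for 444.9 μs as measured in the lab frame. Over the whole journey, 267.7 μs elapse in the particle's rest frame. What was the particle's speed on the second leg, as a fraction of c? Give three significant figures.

Leg 1: γ = 85.4; τ_1 = 318.5/85.40 = 3.730 μs.
Leg 2: speed unknown; τ_2 = 444.9/γ_2.
Total proper time: 3.730 + τ_2 = 267.7, so τ_2 = 267.7 − 3.730 = 264.0 μs.
γ_2 = 444.9/264.0 = 1.685; β = √(1 − 1/γ²) = √0.6480.

β = 0.805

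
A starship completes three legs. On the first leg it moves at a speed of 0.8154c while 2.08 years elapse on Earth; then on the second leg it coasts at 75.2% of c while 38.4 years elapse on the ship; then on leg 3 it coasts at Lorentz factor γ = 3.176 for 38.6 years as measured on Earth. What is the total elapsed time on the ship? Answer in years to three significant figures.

τ = 51.8 years

Leg 1: γ = 1/√(1 − 0.8154²) = 1/√0.3351 = 1.727; τ_1 = 2.08/1.727 = 1.204 years.
Leg 2: 38.4 years is already measured on the ship.
Leg 3: γ = 3.176; τ_3 = 38.6/3.176 = 12.15 years.
Total: 1.204 + 38.40 + 12.15 years.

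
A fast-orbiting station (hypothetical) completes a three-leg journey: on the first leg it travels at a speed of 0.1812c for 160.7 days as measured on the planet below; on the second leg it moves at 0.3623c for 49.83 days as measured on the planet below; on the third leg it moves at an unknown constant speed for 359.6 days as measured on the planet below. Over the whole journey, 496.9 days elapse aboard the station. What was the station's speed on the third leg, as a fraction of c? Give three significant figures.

β = 0.582

Leg 1: γ = 1/√(1 − 0.1812²) = 1/√0.9672 = 1.017; τ_1 = 160.7/1.017 = 158.0 days.
Leg 2: γ = 1/√(1 − 0.3623²) = 1/√0.8687 = 1.073; τ_2 = 49.83/1.073 = 46.44 days.
Leg 3: speed unknown; τ_3 = 359.6/γ_3.
Total proper time: 158.0 + 46.44 + τ_3 = 496.9, so τ_3 = 496.9 − 204.5 = 292.4 days.
γ_3 = 359.6/292.4 = 1.230; β = √(1 − 1/γ²) = √0.3388.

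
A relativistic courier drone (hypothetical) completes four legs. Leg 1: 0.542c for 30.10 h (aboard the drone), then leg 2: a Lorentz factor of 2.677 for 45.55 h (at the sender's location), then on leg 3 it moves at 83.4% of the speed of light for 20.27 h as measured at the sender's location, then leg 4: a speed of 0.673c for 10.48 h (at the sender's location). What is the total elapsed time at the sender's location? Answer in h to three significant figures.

Leg 1: γ = 1/√(1 − 0.542²) = 1/√0.7062 = 1.190; Δt_1 = 1.190 × 30.10 = 35.82 h.
Leg 2: 45.55 h is already measured at the sender's location.
Leg 3: 20.27 h is already measured at the sender's location.
Leg 4: 10.48 h is already measured at the sender's location.
Total: 35.82 + 45.55 + 20.27 + 10.48 h.

Δt = 112 h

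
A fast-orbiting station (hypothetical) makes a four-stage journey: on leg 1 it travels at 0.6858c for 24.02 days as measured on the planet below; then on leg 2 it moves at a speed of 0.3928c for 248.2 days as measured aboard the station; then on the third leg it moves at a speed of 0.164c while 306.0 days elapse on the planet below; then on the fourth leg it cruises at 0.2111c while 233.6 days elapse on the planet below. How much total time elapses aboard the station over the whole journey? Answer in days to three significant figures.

τ = 796 days

Leg 1: γ = 1/√(1 − 0.6858²) = 1/√0.5297 = 1.374; τ_1 = 24.02/1.374 = 17.48 days.
Leg 2: 248.2 days is already measured aboard the station.
Leg 3: γ = 1/√(1 − 0.164²) = 1/√0.9731 = 1.014; τ_3 = 306.0/1.014 = 301.9 days.
Leg 4: γ = 1/√(1 − 0.2111²) = 1/√0.9554 = 1.023; τ_4 = 233.6/1.023 = 228.3 days.
Total: 17.48 + 248.2 + 301.9 + 228.3 days.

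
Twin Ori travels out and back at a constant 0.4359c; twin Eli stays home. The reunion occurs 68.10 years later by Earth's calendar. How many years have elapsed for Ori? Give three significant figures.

τ = 61.3 years

γ = 1/√(1 − 0.4359²) = 1/√0.8100 = 1.111
Ori's clock measures proper time along the trip: τ = Δt/γ = 68.10/1.111 years.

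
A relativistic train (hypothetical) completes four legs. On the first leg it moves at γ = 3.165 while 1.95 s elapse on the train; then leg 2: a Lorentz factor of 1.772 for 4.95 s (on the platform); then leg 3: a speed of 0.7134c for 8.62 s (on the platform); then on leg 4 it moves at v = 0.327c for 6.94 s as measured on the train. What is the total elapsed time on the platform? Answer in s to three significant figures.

Leg 1: γ = 3.165; Δt_1 = 3.165 × 1.95 = 6.172 s.
Leg 2: 4.95 s is already measured on the platform.
Leg 3: 8.62 s is already measured on the platform.
Leg 4: γ = 1/√(1 − 0.327²) = 1/√0.8931 = 1.058; Δt_4 = 1.058 × 6.94 = 7.344 s.
Total: 6.172 + 4.950 + 8.620 + 7.344 s.

Δt = 27.1 s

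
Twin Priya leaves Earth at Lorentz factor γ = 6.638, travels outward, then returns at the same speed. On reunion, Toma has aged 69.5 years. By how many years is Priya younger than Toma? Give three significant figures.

γ = 6.638
Priya's elapsed proper time: τ = 69.5/6.638 = 10.47 years.
Age gap = Δt − τ = 69.5 − 10.47 years.

Δt − τ = 59.0 years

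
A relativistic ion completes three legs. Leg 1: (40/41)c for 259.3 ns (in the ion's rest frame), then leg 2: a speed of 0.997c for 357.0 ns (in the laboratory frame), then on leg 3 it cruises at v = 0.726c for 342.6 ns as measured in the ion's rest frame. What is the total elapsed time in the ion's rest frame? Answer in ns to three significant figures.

Leg 1: 259.3 ns is already measured in the ion's rest frame.
Leg 2: γ = 1/√(1 − 0.997²) = 1/√0.005991 = 12.92; τ_2 = 357.0/12.92 = 27.63 ns.
Leg 3: 342.6 ns is already measured in the ion's rest frame.
Total: 259.3 + 27.63 + 342.6 ns.

τ = 630 ns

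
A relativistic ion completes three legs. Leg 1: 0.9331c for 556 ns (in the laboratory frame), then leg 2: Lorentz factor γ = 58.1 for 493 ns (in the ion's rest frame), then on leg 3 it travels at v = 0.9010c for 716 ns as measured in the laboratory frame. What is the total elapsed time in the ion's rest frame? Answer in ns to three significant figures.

τ = 1000 ns

Leg 1: γ = 1/√(1 − 0.9331²) = 1/√0.1293 = 2.781; τ_1 = 556/2.781 = 199.9 ns.
Leg 2: 493 ns is already measured in the ion's rest frame.
Leg 3: γ = 1/√(1 − 0.9010²) = 1/√0.1882 = 2.305; τ_3 = 716/2.305 = 310.6 ns.
Total: 199.9 + 493.0 + 310.6 ns.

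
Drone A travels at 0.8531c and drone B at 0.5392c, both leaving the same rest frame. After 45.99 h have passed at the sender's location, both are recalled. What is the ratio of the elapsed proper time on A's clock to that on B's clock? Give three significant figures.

A: γ = 1/√(1 − 0.8531²) = 1/√0.2722 = 1.917. B: γ = 1/√(1 − 0.5392²) = 1/√0.7093 = 1.187.
τ_A/τ_B = γ_B/γ_A = 1.187/1.917 = 0.6195, so τ_A/τ_B = 0.6195.

τ_A/τ_B = 0.620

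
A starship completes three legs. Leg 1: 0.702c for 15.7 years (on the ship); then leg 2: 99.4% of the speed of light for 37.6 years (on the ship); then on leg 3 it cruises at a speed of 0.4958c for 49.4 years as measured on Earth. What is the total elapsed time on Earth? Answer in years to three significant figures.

Leg 1: γ = 1/√(1 − 0.702²) = 1/√0.5072 = 1.404; Δt_1 = 1.404 × 15.7 = 22.05 years.
Leg 2: β = 0.994; γ = 1/√(1 − 0.994²) = 1/√0.01196 = 9.142; Δt_2 = 9.142 × 37.6 = 343.8 years.
Leg 3: 49.4 years is already measured on Earth.
Total: 22.05 + 343.8 + 49.40 years.

Δt = 415 years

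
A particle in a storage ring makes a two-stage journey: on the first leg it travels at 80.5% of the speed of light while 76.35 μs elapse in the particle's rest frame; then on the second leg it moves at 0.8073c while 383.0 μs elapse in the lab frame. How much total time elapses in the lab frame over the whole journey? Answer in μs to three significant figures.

Leg 1: β = 0.805; γ = 1/√(1 − 0.805²) = 1/√0.3520 = 1.686; Δt_1 = 1.686 × 76.35 = 128.7 μs.
Leg 2: 383.0 μs is already measured in the lab frame.
Total: 128.7 + 383.0 μs.

Δt = 512 μs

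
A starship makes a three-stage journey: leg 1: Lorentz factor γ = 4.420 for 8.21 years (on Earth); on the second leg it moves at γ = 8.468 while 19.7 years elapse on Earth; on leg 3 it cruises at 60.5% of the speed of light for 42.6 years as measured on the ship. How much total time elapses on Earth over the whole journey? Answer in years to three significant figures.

Δt = 81.4 years

Leg 1: 8.21 years is already measured on Earth.
Leg 2: 19.7 years is already measured on Earth.
Leg 3: β = 0.605; γ = 1/√(1 − 0.605²) = 1/√0.6340 = 1.256; Δt_3 = 1.256 × 42.6 = 53.50 years.
Total: 8.210 + 19.70 + 53.50 years.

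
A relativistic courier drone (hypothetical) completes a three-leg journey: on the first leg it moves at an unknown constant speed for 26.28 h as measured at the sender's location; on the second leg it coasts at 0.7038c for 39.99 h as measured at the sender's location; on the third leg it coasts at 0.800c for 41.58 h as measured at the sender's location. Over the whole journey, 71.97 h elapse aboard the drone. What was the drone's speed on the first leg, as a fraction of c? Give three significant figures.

Leg 1: speed unknown; τ_1 = 26.28/γ_1.
Leg 2: γ = 1/√(1 − 0.7038²) = 1/√0.5047 = 1.408; τ_2 = 39.99/1.408 = 28.41 h.
Leg 3: γ = 1/√(1 − 0.800²) = 5/3 ≈ 1.667; τ_3 = 41.58/1.667 = 24.95 h.
Total proper time: τ_1 + 28.41 + 24.95 = 71.97, so τ_1 = 71.97 − 53.36 = 18.61 h.
γ_1 = 26.28/18.61 = 1.412; β = √(1 − 1/γ²) = √0.4984.

β = 0.706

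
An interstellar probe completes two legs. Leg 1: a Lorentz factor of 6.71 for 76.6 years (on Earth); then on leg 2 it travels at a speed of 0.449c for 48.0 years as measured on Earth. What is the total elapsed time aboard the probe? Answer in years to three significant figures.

Leg 1: γ = 6.71; τ_1 = 76.6/6.710 = 11.42 years.
Leg 2: γ = 1/√(1 − 0.449²) = 1/√0.7984 = 1.119; τ_2 = 48.0/1.119 = 42.89 years.
Total: 11.42 + 42.89 years.

τ = 54.3 years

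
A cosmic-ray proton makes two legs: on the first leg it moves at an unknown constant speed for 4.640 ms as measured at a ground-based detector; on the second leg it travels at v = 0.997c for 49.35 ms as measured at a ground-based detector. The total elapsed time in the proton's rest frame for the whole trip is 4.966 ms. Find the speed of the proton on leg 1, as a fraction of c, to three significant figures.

β = 0.969

Leg 1: speed unknown; τ_1 = 4.640/γ_1.
Leg 2: γ = 1/√(1 − 0.997²) = 1/√0.005991 = 12.92; τ_2 = 49.35/12.92 = 3.820 ms.
Total proper time: τ_1 + 3.820 = 4.966, so τ_1 = 4.966 − 3.820 = 1.146 ms.
γ_1 = 4.640/1.146 = 4.048; β = √(1 − 1/γ²) = √0.9390.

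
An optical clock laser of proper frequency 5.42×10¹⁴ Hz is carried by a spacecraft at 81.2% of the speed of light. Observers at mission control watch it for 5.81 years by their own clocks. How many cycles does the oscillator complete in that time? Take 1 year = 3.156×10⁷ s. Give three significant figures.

N = 5.80×10²²

β = 0.812; γ = 1/√(1 − 0.812²) = 1/√0.3407 = 1.713
During 5.81 years of lab time, the oscillator's proper time advances by τ = Δt/γ = 5.81/1.713 = 3.391 years = 1.070×10⁸ s.
N = f × τ = 5.42×10¹⁴ × 1.070×10⁸ = 5.801×10²².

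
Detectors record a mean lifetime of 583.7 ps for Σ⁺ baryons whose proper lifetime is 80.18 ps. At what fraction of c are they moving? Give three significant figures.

γ = Δt/τ₀ = 583.7/80.18 = 7.280
β = √(1 − 1/γ²) = √(1 − 0.01887) = √0.9811

β = 0.991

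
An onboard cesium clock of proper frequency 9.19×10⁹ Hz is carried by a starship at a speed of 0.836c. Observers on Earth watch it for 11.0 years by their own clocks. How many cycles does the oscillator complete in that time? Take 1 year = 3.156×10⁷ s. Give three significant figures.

γ = 1/√(1 − 0.836²) = 1/√0.3011 = 1.822
During 11.0 years of lab time, the oscillator's proper time advances by τ = Δt/γ = 11.0/1.822 = 6.036 years = 1.905×10⁸ s.
N = f × τ = 9.19×10⁹ × 1.905×10⁸ = 1.751×10¹⁸.

N = 1.75×10¹⁸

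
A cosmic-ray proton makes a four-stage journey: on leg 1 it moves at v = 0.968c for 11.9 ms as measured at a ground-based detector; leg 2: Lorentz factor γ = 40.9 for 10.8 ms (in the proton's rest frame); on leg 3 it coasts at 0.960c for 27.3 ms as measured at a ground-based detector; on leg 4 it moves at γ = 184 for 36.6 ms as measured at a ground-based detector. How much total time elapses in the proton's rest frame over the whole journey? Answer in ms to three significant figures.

τ = 21.6 ms

Leg 1: γ = 1/√(1 − 0.968²) = 1/√0.06298 = 3.985; τ_1 = 11.9/3.985 = 2.986 ms.
Leg 2: 10.8 ms is already measured in the proton's rest frame.
Leg 3: γ = 1/√(1 − 0.960²) = 25/7 ≈ 3.571; τ_3 = 27.3/3.571 = 7.644 ms.
Leg 4: γ = 184; τ_4 = 36.6/184.0 = 0.1989 ms.
Total: 2.986 + 10.80 + 7.644 + 0.1989 ms.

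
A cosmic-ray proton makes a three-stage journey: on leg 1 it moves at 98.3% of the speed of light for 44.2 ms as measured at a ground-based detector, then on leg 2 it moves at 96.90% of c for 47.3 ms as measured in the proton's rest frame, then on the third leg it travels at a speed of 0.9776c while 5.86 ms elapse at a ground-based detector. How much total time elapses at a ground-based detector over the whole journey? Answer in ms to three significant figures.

Leg 1: 44.2 ms is already measured at a ground-based detector.
Leg 2: β = 0.9690; γ = 1/√(1 − 0.9690²) = 1/√0.06104 = 4.048; Δt_2 = 4.048 × 47.3 = 191.5 ms.
Leg 3: 5.86 ms is already measured at a ground-based detector.
Total: 44.20 + 191.5 + 5.860 ms.

Δt = 242 ms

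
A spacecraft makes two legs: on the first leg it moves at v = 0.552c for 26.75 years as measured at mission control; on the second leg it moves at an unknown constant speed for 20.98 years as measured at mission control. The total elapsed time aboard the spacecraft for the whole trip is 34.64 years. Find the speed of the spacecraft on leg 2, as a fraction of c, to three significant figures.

β = 0.809

Leg 1: γ = 1/√(1 − 0.552²) = 1/√0.6953 = 1.199; τ_1 = 26.75/1.199 = 22.31 years.
Leg 2: speed unknown; τ_2 = 20.98/γ_2.
Total proper time: 22.31 + τ_2 = 34.64, so τ_2 = 34.64 − 22.31 = 12.33 years.
γ_2 = 20.98/12.33 = 1.701; β = √(1 − 1/γ²) = √0.6543.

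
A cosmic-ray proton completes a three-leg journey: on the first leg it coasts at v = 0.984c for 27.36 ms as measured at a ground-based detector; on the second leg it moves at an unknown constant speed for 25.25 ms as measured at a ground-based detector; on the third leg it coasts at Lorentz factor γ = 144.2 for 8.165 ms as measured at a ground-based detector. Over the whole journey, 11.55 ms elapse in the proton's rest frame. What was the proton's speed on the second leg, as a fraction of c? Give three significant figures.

Leg 1: γ = 1/√(1 − 0.984²) = 1/√0.03174 = 5.613; τ_1 = 27.36/5.613 = 4.875 ms.
Leg 2: speed unknown; τ_2 = 25.25/γ_2.
Leg 3: γ = 144.2; τ_3 = 8.165/144.2 = 0.05662 ms.
Total proper time: 4.875 + τ_2 + 0.05662 = 11.55, so τ_2 = 11.55 − 4.931 = 6.619 ms.
γ_2 = 25.25/6.619 = 3.815; β = √(1 − 1/γ²) = √0.9313.

β = 0.965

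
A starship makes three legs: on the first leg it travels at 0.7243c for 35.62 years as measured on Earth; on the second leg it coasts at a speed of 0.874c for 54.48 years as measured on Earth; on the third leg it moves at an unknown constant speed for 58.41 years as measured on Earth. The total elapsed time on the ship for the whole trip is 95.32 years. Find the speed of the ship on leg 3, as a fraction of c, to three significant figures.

β = 0.652

Leg 1: γ = 1/√(1 − 0.7243²) = 1/√0.4754 = 1.450; τ_1 = 35.62/1.450 = 24.56 years.
Leg 2: γ = 1/√(1 − 0.874²) = 1/√0.2361 = 2.058; τ_2 = 54.48/2.058 = 26.47 years.
Leg 3: speed unknown; τ_3 = 58.41/γ_3.
Total proper time: 24.56 + 26.47 + τ_3 = 95.32, so τ_3 = 95.32 − 51.03 = 44.29 years.
γ_3 = 58.41/44.29 = 1.319; β = √(1 − 1/γ²) = √0.4251.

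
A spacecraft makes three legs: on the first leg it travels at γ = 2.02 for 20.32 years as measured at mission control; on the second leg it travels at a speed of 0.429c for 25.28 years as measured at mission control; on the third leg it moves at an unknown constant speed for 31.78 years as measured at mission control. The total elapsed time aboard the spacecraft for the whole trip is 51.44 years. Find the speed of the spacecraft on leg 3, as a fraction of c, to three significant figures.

β = 0.812

Leg 1: γ = 2.02; τ_1 = 20.32/2.020 = 10.06 years.
Leg 2: γ = 1/√(1 − 0.429²) = 1/√0.8160 = 1.107; τ_2 = 25.28/1.107 = 22.84 years.
Leg 3: speed unknown; τ_3 = 31.78/γ_3.
Total proper time: 10.06 + 22.84 + τ_3 = 51.44, so τ_3 = 51.44 − 32.89 = 18.55 years.
γ_3 = 31.78/18.55 = 1.714; β = √(1 − 1/γ²) = √0.6595.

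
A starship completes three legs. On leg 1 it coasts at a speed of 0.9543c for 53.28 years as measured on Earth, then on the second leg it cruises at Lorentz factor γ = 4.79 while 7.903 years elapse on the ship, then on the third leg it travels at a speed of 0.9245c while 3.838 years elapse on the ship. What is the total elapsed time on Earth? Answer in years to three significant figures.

Leg 1: 53.28 years is already measured on Earth.
Leg 2: γ = 4.79; Δt_2 = 4.790 × 7.903 = 37.86 years.
Leg 3: γ = 1/√(1 − 0.9245²) = 1/√0.1453 = 2.623; Δt_3 = 2.623 × 3.838 = 10.07 years.
Total: 53.28 + 37.86 + 10.07 years.

Δt = 101 years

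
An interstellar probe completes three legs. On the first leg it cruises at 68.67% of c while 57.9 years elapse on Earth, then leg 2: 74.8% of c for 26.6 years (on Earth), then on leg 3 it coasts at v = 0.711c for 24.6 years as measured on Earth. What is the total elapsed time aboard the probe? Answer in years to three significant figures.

Leg 1: β = 0.6867; γ = 1/√(1 − 0.6867²) = 1/√0.5284 = 1.376; τ_1 = 57.9/1.376 = 42.09 years.
Leg 2: β = 0.748; γ = 1/√(1 − 0.748²) = 1/√0.4405 = 1.507; τ_2 = 26.6/1.507 = 17.65 years.
Leg 3: γ = 1/√(1 − 0.711²) = 1/√0.4945 = 1.422; τ_3 = 24.6/1.422 = 17.30 years.
Total: 42.09 + 17.65 + 17.30 years.

τ = 77.0 years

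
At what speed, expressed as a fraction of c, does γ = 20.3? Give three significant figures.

β = √(1 − 1/γ²) = √(1 − 1/20.3²) = √(1 − 0.002427) = √0.9976

β = 0.999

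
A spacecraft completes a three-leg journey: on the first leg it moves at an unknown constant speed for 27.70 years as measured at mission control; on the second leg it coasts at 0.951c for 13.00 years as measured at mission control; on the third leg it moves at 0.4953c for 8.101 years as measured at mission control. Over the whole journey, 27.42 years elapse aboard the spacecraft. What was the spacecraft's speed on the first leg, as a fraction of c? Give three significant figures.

Leg 1: speed unknown; τ_1 = 27.70/γ_1.
Leg 2: γ = 1/√(1 − 0.951²) = 1/√0.09560 = 3.234; τ_2 = 13.00/3.234 = 4.019 years.
Leg 3: γ = 1/√(1 − 0.4953²) = 1/√0.7547 = 1.151; τ_3 = 8.101/1.151 = 7.038 years.
Total proper time: τ_1 + 4.019 + 7.038 = 27.42, so τ_1 = 27.42 − 11.06 = 16.36 years.
γ_1 = 27.70/16.36 = 1.693; β = √(1 − 1/γ²) = √0.6510.

β = 0.807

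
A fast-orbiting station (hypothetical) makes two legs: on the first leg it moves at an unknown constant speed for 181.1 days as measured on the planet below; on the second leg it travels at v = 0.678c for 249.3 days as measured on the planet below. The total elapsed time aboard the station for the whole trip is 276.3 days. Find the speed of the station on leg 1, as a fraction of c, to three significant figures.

β = 0.858

Leg 1: speed unknown; τ_1 = 181.1/γ_1.
Leg 2: γ = 1/√(1 − 0.678²) = 1/√0.5403 = 1.360; τ_2 = 249.3/1.360 = 183.3 days.
Total proper time: τ_1 + 183.3 = 276.3, so τ_1 = 276.3 − 183.3 = 93.05 days.
γ_1 = 181.1/93.05 = 1.946; β = √(1 − 1/γ²) = √0.7360.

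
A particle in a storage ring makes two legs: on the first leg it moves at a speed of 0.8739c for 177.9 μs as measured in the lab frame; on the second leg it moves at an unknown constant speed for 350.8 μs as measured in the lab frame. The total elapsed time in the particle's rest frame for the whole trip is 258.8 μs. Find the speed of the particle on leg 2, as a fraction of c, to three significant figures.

β = 0.871

Leg 1: γ = 1/√(1 − 0.8739²) = 1/√0.2363 = 2.057; τ_1 = 177.9/2.057 = 86.48 μs.
Leg 2: speed unknown; τ_2 = 350.8/γ_2.
Total proper time: 86.48 + τ_2 = 258.8, so τ_2 = 258.8 − 86.48 = 172.3 μs.
γ_2 = 350.8/172.3 = 2.036; β = √(1 − 1/γ²) = √0.7587.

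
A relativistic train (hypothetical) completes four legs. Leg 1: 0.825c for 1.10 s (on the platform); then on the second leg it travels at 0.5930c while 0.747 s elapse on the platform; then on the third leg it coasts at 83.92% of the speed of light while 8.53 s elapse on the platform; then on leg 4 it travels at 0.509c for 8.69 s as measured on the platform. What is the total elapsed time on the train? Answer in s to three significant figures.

Leg 1: γ = 1/√(1 − 0.825²) = 1/√0.3194 = 1.769; τ_1 = 1.10/1.769 = 0.6216 s.
Leg 2: γ = 1/√(1 − 0.5930²) = 1/√0.6484 = 1.242; τ_2 = 0.747/1.242 = 0.6015 s.
Leg 3: β = 0.8392; γ = 1/√(1 − 0.8392²) = 1/√0.2957 = 1.839; τ_3 = 8.53/1.839 = 4.639 s.
Leg 4: γ = 1/√(1 − 0.509²) = 1/√0.7409 = 1.162; τ_4 = 8.69/1.162 = 7.480 s.
Total: 0.6216 + 0.6015 + 4.639 + 7.480 s.

τ = 13.3 s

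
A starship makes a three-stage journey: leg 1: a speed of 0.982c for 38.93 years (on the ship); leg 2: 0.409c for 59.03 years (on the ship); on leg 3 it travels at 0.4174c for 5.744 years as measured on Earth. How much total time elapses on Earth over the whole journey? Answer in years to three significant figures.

Leg 1: γ = 1/√(1 − 0.982²) = 1/√0.03568 = 5.294; Δt_1 = 5.294 × 38.93 = 206.1 years.
Leg 2: γ = 1/√(1 − 0.409²) = 1/√0.8327 = 1.096; Δt_2 = 1.096 × 59.03 = 64.69 years.
Leg 3: 5.744 years is already measured on Earth.
Total: 206.1 + 64.69 + 5.744 years.

Δt = 277 years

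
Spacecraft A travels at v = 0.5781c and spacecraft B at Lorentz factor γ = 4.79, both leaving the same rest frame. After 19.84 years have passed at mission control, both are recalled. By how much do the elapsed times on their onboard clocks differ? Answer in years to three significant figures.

A: γ = 1/√(1 − 0.5781²) = 1/√0.6658 = 1.226; τ_A = 19.84/1.226 = 16.19 years.
B: γ = 4.79; τ_B = 19.84/4.790 = 4.142 years.

|τ_A − τ_B| = 12.0 years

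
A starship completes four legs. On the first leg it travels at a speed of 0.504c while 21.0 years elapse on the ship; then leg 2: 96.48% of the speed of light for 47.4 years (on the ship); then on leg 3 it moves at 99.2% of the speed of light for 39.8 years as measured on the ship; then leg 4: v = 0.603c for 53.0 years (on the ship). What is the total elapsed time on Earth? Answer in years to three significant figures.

Leg 1: γ = 1/√(1 − 0.504²) = 1/√0.7460 = 1.158; Δt_1 = 1.158 × 21.0 = 24.31 years.
Leg 2: β = 0.9648; γ = 1/√(1 − 0.9648²) = 1/√0.06916 = 3.803; Δt_2 = 3.803 × 47.4 = 180.2 years.
Leg 3: β = 0.992; γ = 1/√(1 − 0.992²) = 1/√0.01594 = 7.922; Δt_3 = 7.922 × 39.8 = 315.3 years.
Leg 4: γ = 1/√(1 − 0.603²) = 1/√0.6364 = 1.254; Δt_4 = 1.254 × 53.0 = 66.44 years.
Total: 24.31 + 180.2 + 315.3 + 66.44 years.

Δt = 586 years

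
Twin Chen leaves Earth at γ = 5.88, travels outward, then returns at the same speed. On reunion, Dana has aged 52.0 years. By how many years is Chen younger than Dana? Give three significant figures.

γ = 5.88
Chen's elapsed proper time: τ = 52.0/5.880 = 8.844 years.
Age gap = Δt − τ = 52.0 − 8.844 years.

Δt − τ = 43.2 years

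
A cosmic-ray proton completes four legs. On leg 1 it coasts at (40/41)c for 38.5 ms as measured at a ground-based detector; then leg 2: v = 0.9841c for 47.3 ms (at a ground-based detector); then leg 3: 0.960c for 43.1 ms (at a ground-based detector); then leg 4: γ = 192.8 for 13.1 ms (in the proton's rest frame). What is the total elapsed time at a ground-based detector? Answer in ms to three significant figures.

Leg 1: 38.5 ms is already measured at a ground-based detector.
Leg 2: 47.3 ms is already measured at a ground-based detector.
Leg 3: 43.1 ms is already measured at a ground-based detector.
Leg 4: γ = 192.8; Δt_4 = 192.8 × 13.1 = 2526 ms.
Total: 38.50 + 47.30 + 43.10 + 2526 ms.

Δt = 2650 ms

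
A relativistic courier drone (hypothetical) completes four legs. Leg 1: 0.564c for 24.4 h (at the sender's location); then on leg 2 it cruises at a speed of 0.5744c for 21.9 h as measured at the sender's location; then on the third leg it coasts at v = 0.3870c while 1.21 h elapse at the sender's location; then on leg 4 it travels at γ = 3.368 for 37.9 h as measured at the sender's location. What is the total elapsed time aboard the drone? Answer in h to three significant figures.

Leg 1: γ = 1/√(1 − 0.564²) = 1/√0.6819 = 1.211; τ_1 = 24.4/1.211 = 20.15 h.
Leg 2: γ = 1/√(1 − 0.5744²) = 1/√0.6701 = 1.222; τ_2 = 21.9/1.222 = 17.93 h.
Leg 3: γ = 1/√(1 − 0.3870²) = 1/√0.8502 = 1.085; τ_3 = 1.21/1.085 = 1.116 h.
Leg 4: γ = 3.368; τ_4 = 37.9/3.368 = 11.25 h.
Total: 20.15 + 17.93 + 1.116 + 11.25 h.

τ = 50.4 h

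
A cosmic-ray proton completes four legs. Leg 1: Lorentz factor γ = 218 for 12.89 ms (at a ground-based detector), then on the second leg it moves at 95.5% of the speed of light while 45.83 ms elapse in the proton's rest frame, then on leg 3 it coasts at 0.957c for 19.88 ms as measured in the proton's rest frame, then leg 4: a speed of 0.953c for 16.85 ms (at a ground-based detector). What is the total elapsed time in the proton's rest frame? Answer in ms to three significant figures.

τ = 70.9 ms

Leg 1: γ = 218; τ_1 = 12.89/218.0 = 0.05913 ms.
Leg 2: 45.83 ms is already measured in the proton's rest frame.
Leg 3: 19.88 ms is already measured in the proton's rest frame.
Leg 4: γ = 1/√(1 − 0.953²) = 1/√0.09179 = 3.301; τ_4 = 16.85/3.301 = 5.105 ms.
Total: 0.05913 + 45.83 + 19.88 + 5.105 ms.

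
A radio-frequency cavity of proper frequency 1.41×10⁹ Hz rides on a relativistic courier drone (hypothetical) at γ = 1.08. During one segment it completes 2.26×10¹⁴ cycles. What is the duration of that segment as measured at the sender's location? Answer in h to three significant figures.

Δt = 48.1 h

γ = 1.08
Proper time for N cycles: τ = N/f = 2.26×10¹⁴/(1.41×10⁹) = 1.603×10⁵ s = 44.52 h.
Lab-frame duration Δt = γτ = 1.080 × 44.52 = 48.09 h.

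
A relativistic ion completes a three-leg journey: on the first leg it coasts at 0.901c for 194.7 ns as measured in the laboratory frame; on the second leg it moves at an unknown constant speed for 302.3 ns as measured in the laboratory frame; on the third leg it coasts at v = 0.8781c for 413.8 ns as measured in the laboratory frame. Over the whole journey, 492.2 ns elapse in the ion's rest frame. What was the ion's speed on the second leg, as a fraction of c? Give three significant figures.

Leg 1: γ = 1/√(1 − 0.901²) = 1/√0.1882 = 2.305; τ_1 = 194.7/2.305 = 84.46 ns.
Leg 2: speed unknown; τ_2 = 302.3/γ_2.
Leg 3: γ = 1/√(1 − 0.8781²) = 1/√0.2289 = 2.090; τ_3 = 413.8/2.090 = 198.0 ns.
Total proper time: 84.46 + τ_2 + 198.0 = 492.2, so τ_2 = 492.2 − 282.5 = 209.7 ns.
γ_2 = 302.3/209.7 = 1.441; β = √(1 − 1/γ²) = √0.5186.

β = 0.720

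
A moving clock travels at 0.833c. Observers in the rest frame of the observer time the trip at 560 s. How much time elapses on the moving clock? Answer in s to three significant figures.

τ = 310 s

γ = 1/√(1 − 0.833²) = 1/√0.3061 = 1.807
The interval measured in the rest frame of the observer is the dilated one; the clock on the moving clock measures the proper time τ = Δt/γ = 560/1.807 s.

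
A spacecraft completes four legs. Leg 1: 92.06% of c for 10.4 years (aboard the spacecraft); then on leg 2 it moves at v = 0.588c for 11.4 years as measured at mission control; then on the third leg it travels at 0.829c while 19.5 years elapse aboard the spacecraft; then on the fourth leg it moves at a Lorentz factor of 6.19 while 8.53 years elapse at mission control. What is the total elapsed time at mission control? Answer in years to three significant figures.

Leg 1: β = 0.9206; γ = 1/√(1 − 0.9206²) = 1/√0.1525 = 2.561; Δt_1 = 2.561 × 10.4 = 26.63 years.
Leg 2: 11.4 years is already measured at mission control.
Leg 3: γ = 1/√(1 − 0.829²) = 1/√0.3128 = 1.788; Δt_3 = 1.788 × 19.5 = 34.87 years.
Leg 4: 8.53 years is already measured at mission control.
Total: 26.63 + 11.40 + 34.87 + 8.530 years.

Δt = 81.4 years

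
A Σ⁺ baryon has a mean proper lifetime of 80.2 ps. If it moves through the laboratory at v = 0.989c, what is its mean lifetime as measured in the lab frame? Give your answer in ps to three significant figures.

Δt = 542 ps

γ = 1/√(1 − 0.989²) = 1/√0.02188 = 6.761
The rest-frame lifetime is the proper time; the lab measures the dilated interval Δt = γτ₀ = 6.761 × 80.2 ps.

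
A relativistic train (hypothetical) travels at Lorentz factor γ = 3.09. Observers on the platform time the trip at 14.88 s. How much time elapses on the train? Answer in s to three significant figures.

τ = 4.82 s

γ = 3.09
The interval measured on the platform is the dilated one; the clock on the train measures the proper time τ = Δt/γ = 14.88/3.090 s.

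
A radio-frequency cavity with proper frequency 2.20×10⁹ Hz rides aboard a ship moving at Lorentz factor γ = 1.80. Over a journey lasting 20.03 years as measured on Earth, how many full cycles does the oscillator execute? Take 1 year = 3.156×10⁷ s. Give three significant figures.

N = 7.73×10¹⁷

γ = 1.80
The oscillator's own cycle count is N = f × τ where τ is the proper time on the ship. τ = Δt/γ = 20.03/1.800 = 11.13 years = 3.512×10⁸ s.
N = 2.20×10⁹ × 3.512×10⁸ = 7.726×10¹⁷.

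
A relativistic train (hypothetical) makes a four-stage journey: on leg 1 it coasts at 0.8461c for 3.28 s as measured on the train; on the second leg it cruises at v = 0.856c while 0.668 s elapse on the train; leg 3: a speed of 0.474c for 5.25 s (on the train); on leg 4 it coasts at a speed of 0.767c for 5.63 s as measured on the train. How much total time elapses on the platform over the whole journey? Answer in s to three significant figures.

Δt = 22.2 s

Leg 1: γ = 1/√(1 − 0.8461²) = 1/√0.2841 = 1.876; Δt_1 = 1.876 × 3.28 = 6.154 s.
Leg 2: γ = 1/√(1 − 0.856²) = 1/√0.2673 = 1.934; Δt_2 = 1.934 × 0.668 = 1.292 s.
Leg 3: γ = 1/√(1 − 0.474²) = 1/√0.7753 = 1.136; Δt_3 = 1.136 × 5.25 = 5.962 s.
Leg 4: γ = 1/√(1 − 0.767²) = 1/√0.4117 = 1.558; Δt_4 = 1.558 × 5.63 = 8.774 s.
Total: 6.154 + 1.292 + 5.962 + 8.774 s.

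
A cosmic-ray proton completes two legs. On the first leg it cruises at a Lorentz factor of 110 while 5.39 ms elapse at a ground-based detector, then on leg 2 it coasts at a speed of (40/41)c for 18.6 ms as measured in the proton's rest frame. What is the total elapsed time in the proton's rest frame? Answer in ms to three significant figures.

Leg 1: γ = 110; τ_1 = 5.39/110.0 = 0.04900 ms.
Leg 2: 18.6 ms is already measured in the proton's rest frame.
Total: 0.04900 + 18.60 ms.

τ = 18.6 ms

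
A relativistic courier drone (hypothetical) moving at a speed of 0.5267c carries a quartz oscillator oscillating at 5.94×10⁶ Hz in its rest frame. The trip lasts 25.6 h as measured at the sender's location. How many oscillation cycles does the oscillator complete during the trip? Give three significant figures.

γ = 1/√(1 − 0.5267²) = 1/√0.7226 = 1.176
The oscillator's own cycle count is N = f × τ where τ is the proper time aboard the drone. τ = Δt/γ = 25.6/1.176 = 21.76 h = 7.834×10⁴ s.
N = 5.94×10⁶ × 7.834×10⁴ = 4.653×10¹¹.

N = 4.65×10¹¹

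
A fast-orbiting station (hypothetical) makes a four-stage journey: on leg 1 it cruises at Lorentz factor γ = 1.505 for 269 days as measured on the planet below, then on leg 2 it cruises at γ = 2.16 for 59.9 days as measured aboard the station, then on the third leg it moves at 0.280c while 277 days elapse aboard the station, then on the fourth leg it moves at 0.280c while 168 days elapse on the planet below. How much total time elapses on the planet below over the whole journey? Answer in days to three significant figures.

Δt = 855 days

Leg 1: 269 days is already measured on the planet below.
Leg 2: γ = 2.16; Δt_2 = 2.160 × 59.9 = 129.4 days.
Leg 3: γ = 1/√(1 − 0.280²) = 25/24 ≈ 1.042; Δt_3 = 1.042 × 277 = 288.5 days.
Leg 4: 168 days is already measured on the planet below.
Total: 269.0 + 129.4 + 288.5 + 168.0 days.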